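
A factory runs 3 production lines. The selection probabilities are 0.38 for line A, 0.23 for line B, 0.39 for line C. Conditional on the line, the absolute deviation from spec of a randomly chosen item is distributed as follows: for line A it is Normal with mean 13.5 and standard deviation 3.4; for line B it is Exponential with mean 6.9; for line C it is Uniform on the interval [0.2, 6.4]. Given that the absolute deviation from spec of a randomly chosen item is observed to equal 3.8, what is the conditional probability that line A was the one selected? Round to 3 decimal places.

Likelihoods f(3.8 | ·): A: 0.00200452; B: 0.0835553; C: 0.16129.
Posterior ∝ prior × likelihood. Numerator for A: 0.38·0.00200452 = 0.000761718.
Normalizing constant: 0.38·0.00200452 + 0.23·0.0835553 + 0.39·0.16129 = 0.0828827.
P(A | observation) = 0.000761718 / 0.0828827 = 0.00919031.

0.009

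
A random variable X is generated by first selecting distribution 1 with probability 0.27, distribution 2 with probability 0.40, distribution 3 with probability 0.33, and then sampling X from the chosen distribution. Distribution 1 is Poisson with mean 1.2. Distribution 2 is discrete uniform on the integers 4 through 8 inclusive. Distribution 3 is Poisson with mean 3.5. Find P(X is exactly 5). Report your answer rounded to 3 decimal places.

Conditional on each component, P(X = 5): 1: 0.00624556; 2: 0.2; 3: 0.132169.
By total probability, P(X = 5) = 0.27·0.00624556 + 0.4·0.2 + 0.33·0.132169 = 0.125302.

0.125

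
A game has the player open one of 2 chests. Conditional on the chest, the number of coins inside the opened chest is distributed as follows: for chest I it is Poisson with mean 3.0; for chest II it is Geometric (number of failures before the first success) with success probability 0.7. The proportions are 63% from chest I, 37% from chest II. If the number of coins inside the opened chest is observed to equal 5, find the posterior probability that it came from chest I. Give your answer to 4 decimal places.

0.9902

Likelihoods P(X=5 | ·): I: 0.100819; II: 0.001701.
Posterior ∝ prior × likelihood. Numerator for I: 0.63·0.100819 = 0.0635159.
Normalizing constant: 0.63·0.100819 + 0.37·0.001701 = 0.0641452.
P(I | observation) = 0.0635159 / 0.0641452 = 0.990188.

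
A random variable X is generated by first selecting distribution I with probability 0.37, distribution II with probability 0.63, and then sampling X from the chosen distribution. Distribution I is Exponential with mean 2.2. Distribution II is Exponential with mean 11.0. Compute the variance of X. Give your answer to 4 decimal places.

96.0721

Per component, I: μ=2.2, E[X²]=9.68; II: μ=11, E[X²]=242.
E[X] = 0.37·2.2 + 0.63·11 = 7.744.
E[X²] = 0.37·9.68 + 0.63·242 = 156.042.
Var(X) = E[X²] − (E[X])² = 156.042 − 59.9695 = 96.0721.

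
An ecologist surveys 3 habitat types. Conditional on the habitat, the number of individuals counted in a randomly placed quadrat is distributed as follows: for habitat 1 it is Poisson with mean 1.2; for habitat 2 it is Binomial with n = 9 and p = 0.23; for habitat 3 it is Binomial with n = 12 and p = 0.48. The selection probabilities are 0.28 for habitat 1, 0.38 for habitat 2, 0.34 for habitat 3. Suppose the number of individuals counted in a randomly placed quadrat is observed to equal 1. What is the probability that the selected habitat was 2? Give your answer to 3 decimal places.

Likelihoods P(X=1 | ·): 1: 0.361433; 2: 0.255797; 3: 0.00432971.
Posterior ∝ prior × likelihood. Numerator for 2: 0.38·0.255797 = 0.097203.
Normalizing constant: 0.28·0.361433 + 0.38·0.255797 + 0.34·0.00432971 = 0.199876.
P(2 | observation) = 0.097203 / 0.199876 = 0.486316.

0.486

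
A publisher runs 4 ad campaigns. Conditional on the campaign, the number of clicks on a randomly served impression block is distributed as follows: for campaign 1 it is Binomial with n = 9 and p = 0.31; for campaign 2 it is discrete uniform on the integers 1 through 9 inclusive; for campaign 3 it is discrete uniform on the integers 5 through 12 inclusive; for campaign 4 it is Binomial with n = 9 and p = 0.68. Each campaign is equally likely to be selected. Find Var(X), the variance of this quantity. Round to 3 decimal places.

8.184

Per component, 1: μ=2.79, E[X²]=9.7092; 2: μ=5, E[X²]=31.6667; 3: μ=8.5, E[X²]=77.5; 4: μ=6.12, E[X²]=39.4128.
E[X] = 0.25·2.79 + 0.25·5 + 0.25·8.5 + 0.25·6.12 = 5.6025.
E[X²] = 0.25·9.7092 + 0.25·31.6667 + 0.25·77.5 + 0.25·39.4128 = 39.5722.
Var(X) = E[X²] − (E[X])² = 39.5722 − 31.388 = 8.18416.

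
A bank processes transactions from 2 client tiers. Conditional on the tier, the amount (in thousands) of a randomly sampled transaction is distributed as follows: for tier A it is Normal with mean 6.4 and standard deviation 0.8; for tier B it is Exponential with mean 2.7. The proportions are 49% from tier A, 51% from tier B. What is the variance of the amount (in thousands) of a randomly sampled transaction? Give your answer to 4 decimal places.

Per component, A: μ=6.4, E[X²]=41.6; B: μ=2.7, E[X²]=14.58.
E[X] = 0.49·6.4 + 0.51·2.7 = 4.513.
E[X²] = 0.49·41.6 + 0.51·14.58 = 27.8198.
Var(X) = E[X²] − (E[X])² = 27.8198 − 20.3672 = 7.45263.

7.4526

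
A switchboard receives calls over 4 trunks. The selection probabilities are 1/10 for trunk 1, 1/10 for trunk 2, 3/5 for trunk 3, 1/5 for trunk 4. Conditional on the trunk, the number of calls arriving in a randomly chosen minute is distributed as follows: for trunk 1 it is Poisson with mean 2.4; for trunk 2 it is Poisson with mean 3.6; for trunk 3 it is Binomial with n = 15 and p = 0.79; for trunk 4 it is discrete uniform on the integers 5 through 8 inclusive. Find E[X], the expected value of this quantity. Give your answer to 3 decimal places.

Component means — 1: 2.4; 2: 3.6; 3: 11.85; 4: 6.5.
E[X] = 0.1·2.4 + 0.1·3.6 + 0.6·11.85 + 0.2·6.5 = 9.01.

9.010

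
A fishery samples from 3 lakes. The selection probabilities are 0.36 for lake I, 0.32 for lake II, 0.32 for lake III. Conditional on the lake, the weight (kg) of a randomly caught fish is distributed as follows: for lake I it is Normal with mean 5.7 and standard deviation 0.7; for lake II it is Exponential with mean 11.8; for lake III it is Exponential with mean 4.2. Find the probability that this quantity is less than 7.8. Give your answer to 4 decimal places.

0.7843

Conditional on each lake, P(X < 7.8): I: 0.99865; II: 0.483674; III: 0.843882.
By total probability, P(X < 7.8) = 0.36·0.99865 + 0.32·0.483674 + 0.32·0.843882 = 0.784332.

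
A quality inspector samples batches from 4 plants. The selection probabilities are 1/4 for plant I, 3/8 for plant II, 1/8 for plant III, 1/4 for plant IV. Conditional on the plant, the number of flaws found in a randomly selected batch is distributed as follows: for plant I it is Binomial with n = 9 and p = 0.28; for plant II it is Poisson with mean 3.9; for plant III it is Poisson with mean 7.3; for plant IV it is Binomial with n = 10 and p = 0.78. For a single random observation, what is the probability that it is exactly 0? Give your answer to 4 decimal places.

Conditional on each plant, P(X = 0): I: 0.0519987; II: 0.0202419; III: 0.000675539; IV: 2.65599e-07.
By total probability, P(X = 0) = 0.25·0.0519987 + 0.375·0.0202419 + 0.125·0.000675539 + 0.25·2.65599e-07 = 0.0206749.

0.0207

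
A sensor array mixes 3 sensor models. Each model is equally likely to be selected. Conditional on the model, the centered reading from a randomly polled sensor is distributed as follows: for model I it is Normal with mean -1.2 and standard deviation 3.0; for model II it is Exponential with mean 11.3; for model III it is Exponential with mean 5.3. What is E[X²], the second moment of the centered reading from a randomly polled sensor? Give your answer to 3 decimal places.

107.333

For each component E[X²] = Var + (mean)², giving I: 10.44; II: 255.38; III: 56.18.
Overall E[X²] = 0.333333·10.44 + 0.333333·255.38 + 0.333333·56.18 = 107.333.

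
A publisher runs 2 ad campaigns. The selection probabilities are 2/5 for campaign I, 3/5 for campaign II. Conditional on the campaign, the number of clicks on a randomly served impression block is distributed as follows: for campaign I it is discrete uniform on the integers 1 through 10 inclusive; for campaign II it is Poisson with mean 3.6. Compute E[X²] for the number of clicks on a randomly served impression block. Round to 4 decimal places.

25.3360

For each component E[X²] = Var + (mean)², giving I: 38.5; II: 16.56.
Overall E[X²] = 0.4·38.5 + 0.6·16.56 = 25.336.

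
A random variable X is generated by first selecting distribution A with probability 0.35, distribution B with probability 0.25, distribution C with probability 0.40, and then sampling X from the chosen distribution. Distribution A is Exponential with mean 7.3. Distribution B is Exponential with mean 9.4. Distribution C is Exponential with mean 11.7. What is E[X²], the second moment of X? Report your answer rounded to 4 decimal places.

For each component E[X²] = Var + (mean)², giving A: 106.58; B: 176.72; C: 273.78.
Overall E[X²] = 0.35·106.58 + 0.25·176.72 + 0.4·273.78 = 190.995.

190.9950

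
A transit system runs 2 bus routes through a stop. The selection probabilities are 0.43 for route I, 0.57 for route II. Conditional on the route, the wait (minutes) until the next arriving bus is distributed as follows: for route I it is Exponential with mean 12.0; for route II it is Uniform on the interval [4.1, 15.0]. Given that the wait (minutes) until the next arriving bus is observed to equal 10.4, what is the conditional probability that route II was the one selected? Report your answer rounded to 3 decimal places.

0.776

Likelihoods f(10.4 | ·): I: 0.0350292; II: 0.0917431.
Posterior ∝ prior × likelihood. Numerator for II: 0.57·0.0917431 = 0.0522936.
Normalizing constant: 0.43·0.0350292 + 0.57·0.0917431 = 0.0673561.
P(II | observation) = 0.0522936 / 0.0673561 = 0.776374.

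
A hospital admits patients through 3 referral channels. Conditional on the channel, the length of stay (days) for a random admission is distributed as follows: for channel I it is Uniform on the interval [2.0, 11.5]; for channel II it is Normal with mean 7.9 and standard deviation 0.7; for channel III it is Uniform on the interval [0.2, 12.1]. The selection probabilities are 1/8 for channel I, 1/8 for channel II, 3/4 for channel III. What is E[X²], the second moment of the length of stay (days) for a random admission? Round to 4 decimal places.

For each component E[X²] = Var + (mean)², giving I: 53.0833; II: 62.9; III: 49.6233.
Overall E[X²] = 0.125·53.0833 + 0.125·62.9 + 0.75·49.6233 = 51.7154.

51.7154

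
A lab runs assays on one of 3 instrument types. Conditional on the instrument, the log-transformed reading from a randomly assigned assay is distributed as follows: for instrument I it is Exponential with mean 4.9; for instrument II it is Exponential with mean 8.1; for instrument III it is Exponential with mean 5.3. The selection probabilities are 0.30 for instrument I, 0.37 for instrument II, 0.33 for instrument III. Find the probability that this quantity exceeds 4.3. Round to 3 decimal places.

0.489

Conditional on each instrument, P(X > 4.3): I: 0.4158; II: 0.588097; III: 0.444271.
By total probability, P(X > 4.3) = 0.3·0.4158 + 0.37·0.588097 + 0.33·0.444271 = 0.488945.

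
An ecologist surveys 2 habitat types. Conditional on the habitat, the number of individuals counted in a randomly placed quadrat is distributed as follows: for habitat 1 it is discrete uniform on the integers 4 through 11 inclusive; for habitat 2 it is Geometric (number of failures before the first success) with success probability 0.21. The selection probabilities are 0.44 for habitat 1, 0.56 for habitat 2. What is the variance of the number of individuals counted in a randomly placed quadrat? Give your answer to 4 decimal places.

15.7848

Per component, 1: μ=7.5, E[X²]=61.5; 2: μ=3.7619, E[X²]=32.0658.
E[X] = 0.44·7.5 + 0.56·3.7619 = 5.40667.
E[X²] = 0.44·61.5 + 0.56·32.0658 = 45.0168.
Var(X) = E[X²] − (E[X])² = 45.0168 − 29.232 = 15.7848.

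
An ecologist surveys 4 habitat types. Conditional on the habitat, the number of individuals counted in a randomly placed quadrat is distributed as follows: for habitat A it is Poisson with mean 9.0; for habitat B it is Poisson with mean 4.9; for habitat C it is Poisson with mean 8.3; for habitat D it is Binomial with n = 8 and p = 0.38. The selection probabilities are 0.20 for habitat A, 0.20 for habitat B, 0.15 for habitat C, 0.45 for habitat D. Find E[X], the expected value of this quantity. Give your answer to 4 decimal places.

5.3930

Component means — A: 9; B: 4.9; C: 8.3; D: 3.04.
E[X] = 0.2·9 + 0.2·4.9 + 0.15·8.3 + 0.45·3.04 = 5.393.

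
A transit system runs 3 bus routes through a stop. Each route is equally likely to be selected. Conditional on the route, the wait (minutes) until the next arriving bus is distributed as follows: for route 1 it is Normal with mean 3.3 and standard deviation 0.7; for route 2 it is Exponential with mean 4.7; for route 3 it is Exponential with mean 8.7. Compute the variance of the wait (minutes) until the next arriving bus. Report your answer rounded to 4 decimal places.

Per component, 1: μ=3.3, E[X²]=11.38; 2: μ=4.7, E[X²]=44.18; 3: μ=8.7, E[X²]=151.38.
E[X] = 0.333333·3.3 + 0.333333·4.7 + 0.333333·8.7 = 5.56667.
E[X²] = 0.333333·11.38 + 0.333333·44.18 + 0.333333·151.38 = 68.98.
Var(X) = E[X²] − (E[X])² = 68.98 − 30.9878 = 37.9922.

37.9922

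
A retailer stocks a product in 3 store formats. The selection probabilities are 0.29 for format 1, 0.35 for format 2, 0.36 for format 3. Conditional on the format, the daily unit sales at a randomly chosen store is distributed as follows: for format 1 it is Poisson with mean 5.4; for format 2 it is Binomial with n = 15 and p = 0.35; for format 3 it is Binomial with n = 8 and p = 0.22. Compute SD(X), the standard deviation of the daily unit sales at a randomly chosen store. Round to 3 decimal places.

2.485

Per component, 1: μ=5.4, E[X²]=34.56; 2: μ=5.25, E[X²]=30.975; 3: μ=1.76, E[X²]=4.4704.
E[X] = 0.29·5.4 + 0.35·5.25 + 0.36·1.76 = 4.0371.
E[X²] = 0.29·34.56 + 0.35·30.975 + 0.36·4.4704 = 22.473.
Var(X) = E[X²] − (E[X])² = 22.473 − 16.2982 = 6.17482.
SD(X) = √6.17482 = 2.48492.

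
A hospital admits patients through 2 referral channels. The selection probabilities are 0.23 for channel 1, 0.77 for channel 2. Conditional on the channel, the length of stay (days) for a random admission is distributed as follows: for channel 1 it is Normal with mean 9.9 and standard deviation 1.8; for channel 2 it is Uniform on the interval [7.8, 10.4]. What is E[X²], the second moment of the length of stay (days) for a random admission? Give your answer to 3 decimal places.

87.485

For each component E[X²] = Var + (mean)², giving 1: 101.25; 2: 83.3733.
Overall E[X²] = 0.23·101.25 + 0.77·83.3733 = 87.485.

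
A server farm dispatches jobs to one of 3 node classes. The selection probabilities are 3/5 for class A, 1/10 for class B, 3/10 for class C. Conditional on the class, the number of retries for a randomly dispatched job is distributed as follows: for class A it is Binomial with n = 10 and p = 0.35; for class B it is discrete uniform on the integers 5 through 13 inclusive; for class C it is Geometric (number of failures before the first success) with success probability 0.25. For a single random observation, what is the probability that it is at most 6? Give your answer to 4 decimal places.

Conditional on each class, P(X ≤ 6): A: 0.973976; B: 0.222222; C: 0.866516.
By total probability, P(X ≤ 6) = 0.6·0.973976 + 0.1·0.222222 + 0.3·0.866516 = 0.866562.

0.8666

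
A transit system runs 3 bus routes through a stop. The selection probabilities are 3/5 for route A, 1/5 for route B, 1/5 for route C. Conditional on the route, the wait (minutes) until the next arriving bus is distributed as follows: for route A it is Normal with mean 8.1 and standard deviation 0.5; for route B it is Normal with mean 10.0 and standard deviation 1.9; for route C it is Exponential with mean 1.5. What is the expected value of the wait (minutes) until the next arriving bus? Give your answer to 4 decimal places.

7.1600

Component means — A: 8.1; B: 10; C: 1.5.
E[X] = 0.6·8.1 + 0.2·10 + 0.2·1.5 = 7.16.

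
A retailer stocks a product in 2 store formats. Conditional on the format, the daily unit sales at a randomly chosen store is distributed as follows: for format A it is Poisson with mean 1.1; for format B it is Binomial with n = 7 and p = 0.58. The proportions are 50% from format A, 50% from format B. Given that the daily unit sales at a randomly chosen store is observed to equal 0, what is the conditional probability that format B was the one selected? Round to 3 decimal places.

Likelihoods P(X=0 | ·): A: 0.332871; B: 0.00230539.
Posterior ∝ prior × likelihood. Numerator for B: 0.5·0.00230539 = 0.0011527.
Normalizing constant: 0.5·0.332871 + 0.5·0.00230539 = 0.167588.
P(B | observation) = 0.0011527 / 0.167588 = 0.00687815.

0.007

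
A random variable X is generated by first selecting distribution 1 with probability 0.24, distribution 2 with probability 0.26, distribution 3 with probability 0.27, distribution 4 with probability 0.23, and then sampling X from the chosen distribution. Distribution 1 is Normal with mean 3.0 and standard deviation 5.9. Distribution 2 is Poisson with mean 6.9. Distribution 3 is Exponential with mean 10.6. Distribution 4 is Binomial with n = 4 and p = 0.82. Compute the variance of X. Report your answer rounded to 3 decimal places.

Per component, 1: μ=3, E[X²]=43.81; 2: μ=6.9, E[X²]=54.51; 3: μ=10.6, E[X²]=224.72; 4: μ=3.28, E[X²]=11.3488.
E[X] = 0.24·3 + 0.26·6.9 + 0.27·10.6 + 0.23·3.28 = 6.1304.
E[X²] = 0.24·43.81 + 0.26·54.51 + 0.27·224.72 + 0.23·11.3488 = 87.9716.
Var(X) = E[X²] − (E[X])² = 87.9716 − 37.5818 = 50.3898.

50.390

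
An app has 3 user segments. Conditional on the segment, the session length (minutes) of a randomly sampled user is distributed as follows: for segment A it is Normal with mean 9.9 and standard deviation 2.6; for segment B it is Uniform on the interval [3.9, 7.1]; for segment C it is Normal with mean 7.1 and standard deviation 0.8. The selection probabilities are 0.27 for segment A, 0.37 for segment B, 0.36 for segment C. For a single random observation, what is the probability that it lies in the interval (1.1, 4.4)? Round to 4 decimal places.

Conditional on each segment, P(1.1 < X < 4.4): A: 0.0168422; B: 0.15625; C: 0.000369078.
By total probability, P(1.1 < X < 4.4) = 0.27·0.0168422 + 0.37·0.15625 + 0.36·0.000369078 = 0.0624928.

0.0625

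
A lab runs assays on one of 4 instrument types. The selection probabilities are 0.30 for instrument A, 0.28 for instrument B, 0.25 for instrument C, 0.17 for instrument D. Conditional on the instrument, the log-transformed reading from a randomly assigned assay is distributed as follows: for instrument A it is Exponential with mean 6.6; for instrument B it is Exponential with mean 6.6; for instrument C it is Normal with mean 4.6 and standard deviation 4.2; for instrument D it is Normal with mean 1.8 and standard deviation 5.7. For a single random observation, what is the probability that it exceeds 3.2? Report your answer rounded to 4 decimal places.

0.5833

Conditional on each instrument, P(X > 3.2): A: 0.61579; B: 0.61579; C: 0.630559; D: 0.402991.
By total probability, P(X > 3.2) = 0.3·0.61579 + 0.28·0.61579 + 0.25·0.630559 + 0.17·0.402991 = 0.583307.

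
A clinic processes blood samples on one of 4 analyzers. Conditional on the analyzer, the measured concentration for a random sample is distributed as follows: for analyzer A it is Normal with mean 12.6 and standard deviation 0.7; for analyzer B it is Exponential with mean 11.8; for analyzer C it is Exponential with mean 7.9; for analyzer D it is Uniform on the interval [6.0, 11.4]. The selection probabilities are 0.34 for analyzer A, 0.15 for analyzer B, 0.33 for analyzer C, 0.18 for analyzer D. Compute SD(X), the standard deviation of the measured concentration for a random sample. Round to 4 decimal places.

Per component, A: μ=12.6, E[X²]=159.25; B: μ=11.8, E[X²]=278.48; C: μ=7.9, E[X²]=124.82; D: μ=8.7, E[X²]=78.12.
E[X] = 0.34·12.6 + 0.15·11.8 + 0.33·7.9 + 0.18·8.7 = 10.227.
E[X²] = 0.34·159.25 + 0.15·278.48 + 0.33·124.82 + 0.18·78.12 = 151.169.
Var(X) = E[X²] − (E[X])² = 151.169 − 104.592 = 46.5777.
SD(X) = √46.5777 = 6.82478.

6.8248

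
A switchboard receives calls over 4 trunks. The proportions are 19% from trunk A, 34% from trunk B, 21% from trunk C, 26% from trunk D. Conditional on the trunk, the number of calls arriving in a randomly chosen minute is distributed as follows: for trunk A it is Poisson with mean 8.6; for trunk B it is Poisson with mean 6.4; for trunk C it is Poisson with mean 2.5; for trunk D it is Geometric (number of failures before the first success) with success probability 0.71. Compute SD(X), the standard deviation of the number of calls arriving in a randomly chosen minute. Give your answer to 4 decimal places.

Per component, A: μ=8.6, E[X²]=82.56; B: μ=6.4, E[X²]=47.36; C: μ=2.5, E[X²]=8.75; D: μ=0.408451, E[X²]=0.742115.
E[X] = 0.19·8.6 + 0.34·6.4 + 0.21·2.5 + 0.26·0.408451 = 4.4412.
E[X²] = 0.19·82.56 + 0.34·47.36 + 0.21·8.75 + 0.26·0.742115 = 33.8192.
Var(X) = E[X²] − (E[X])² = 33.8192 − 19.7242 = 14.095.
SD(X) = √14.095 = 3.75433.

3.7543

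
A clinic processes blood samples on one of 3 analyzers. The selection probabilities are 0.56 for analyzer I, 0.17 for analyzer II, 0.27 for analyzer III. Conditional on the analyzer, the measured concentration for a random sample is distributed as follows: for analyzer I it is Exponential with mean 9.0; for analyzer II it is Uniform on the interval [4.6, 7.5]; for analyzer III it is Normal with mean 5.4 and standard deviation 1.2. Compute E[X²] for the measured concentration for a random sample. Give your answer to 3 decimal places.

105.324

For each component E[X²] = Var + (mean)², giving I: 162; II: 37.3033; III: 30.6.
Overall E[X²] = 0.56·162 + 0.17·37.3033 + 0.27·30.6 = 105.324.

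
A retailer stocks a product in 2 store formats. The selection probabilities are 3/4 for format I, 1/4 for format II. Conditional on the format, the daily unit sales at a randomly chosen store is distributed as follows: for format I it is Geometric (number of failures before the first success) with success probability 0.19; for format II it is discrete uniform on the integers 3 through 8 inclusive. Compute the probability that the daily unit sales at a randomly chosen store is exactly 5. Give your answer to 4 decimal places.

0.0914

Conditional on each format, P(X = 5): I: 0.0662489; II: 0.166667.
By total probability, P(X = 5) = 0.75·0.0662489 + 0.25·0.166667 = 0.0913533.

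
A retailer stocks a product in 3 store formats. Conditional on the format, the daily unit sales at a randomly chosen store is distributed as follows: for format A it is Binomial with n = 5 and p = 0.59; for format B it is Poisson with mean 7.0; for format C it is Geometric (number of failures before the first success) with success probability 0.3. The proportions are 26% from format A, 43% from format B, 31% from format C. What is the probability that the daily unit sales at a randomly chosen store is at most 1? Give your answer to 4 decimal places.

0.1859

Conditional on each format, P(X ≤ 1): A: 0.0949456; B: 0.00729506; C: 0.51.
By total probability, P(X ≤ 1) = 0.26·0.0949456 + 0.43·0.00729506 + 0.31·0.51 = 0.185923.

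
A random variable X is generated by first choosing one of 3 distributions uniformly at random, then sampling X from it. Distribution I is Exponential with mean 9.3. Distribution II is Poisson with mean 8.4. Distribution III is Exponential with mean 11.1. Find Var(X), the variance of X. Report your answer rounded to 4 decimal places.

73.9600

Per component, I: μ=9.3, E[X²]=172.98; II: μ=8.4, E[X²]=78.96; III: μ=11.1, E[X²]=246.42.
E[X] = 0.333333·9.3 + 0.333333·8.4 + 0.333333·11.1 = 9.6.
E[X²] = 0.333333·172.98 + 0.333333·78.96 + 0.333333·246.42 = 166.12.
Var(X) = E[X²] − (E[X])² = 166.12 − 92.16 = 73.96.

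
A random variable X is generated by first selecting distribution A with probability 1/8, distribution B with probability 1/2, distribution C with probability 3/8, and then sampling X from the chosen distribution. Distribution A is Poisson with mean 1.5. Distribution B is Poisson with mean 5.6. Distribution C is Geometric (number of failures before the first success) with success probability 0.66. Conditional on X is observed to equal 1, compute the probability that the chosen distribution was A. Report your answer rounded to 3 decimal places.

0.307

Likelihoods P(X=1 | ·): A: 0.334695; B: 0.020708; C: 0.2244.
Posterior ∝ prior × likelihood. Numerator for A: 0.125·0.334695 = 0.0418369.
Normalizing constant: 0.125·0.334695 + 0.5·0.020708 + 0.375·0.2244 = 0.136341.
P(A | observation) = 0.0418369 / 0.136341 = 0.306855.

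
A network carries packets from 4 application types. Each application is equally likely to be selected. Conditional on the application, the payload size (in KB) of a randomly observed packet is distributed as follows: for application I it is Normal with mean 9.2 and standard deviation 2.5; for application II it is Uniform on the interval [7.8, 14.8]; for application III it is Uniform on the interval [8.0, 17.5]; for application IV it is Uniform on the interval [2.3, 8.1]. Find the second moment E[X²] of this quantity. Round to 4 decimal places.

105.6475

For each component E[X²] = Var + (mean)², giving I: 90.89; II: 131.773; III: 170.083; IV: 29.8433.
Overall E[X²] = 0.25·90.89 + 0.25·131.773 + 0.25·170.083 + 0.25·29.8433 = 105.647.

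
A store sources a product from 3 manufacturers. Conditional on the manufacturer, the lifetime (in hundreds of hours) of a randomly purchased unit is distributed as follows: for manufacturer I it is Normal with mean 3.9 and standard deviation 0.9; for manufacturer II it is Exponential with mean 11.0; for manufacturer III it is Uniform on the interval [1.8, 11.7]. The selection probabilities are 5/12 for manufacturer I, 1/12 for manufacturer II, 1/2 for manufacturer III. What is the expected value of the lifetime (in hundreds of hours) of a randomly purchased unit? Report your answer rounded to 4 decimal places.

Component means — I: 3.9; II: 11; III: 6.75.
E[X] = 0.416667·3.9 + 0.0833333·11 + 0.5·6.75 = 5.91667.

5.9167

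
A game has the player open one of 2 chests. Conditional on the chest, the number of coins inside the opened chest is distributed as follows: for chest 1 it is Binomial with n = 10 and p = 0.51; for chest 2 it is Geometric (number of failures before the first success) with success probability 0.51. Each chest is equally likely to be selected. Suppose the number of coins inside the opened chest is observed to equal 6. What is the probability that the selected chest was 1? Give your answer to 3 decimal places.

Likelihoods P(X=6 | ·): 1: 0.213022; 2: 0.00705906.
Posterior ∝ prior × likelihood. Numerator for 1: 0.5·0.213022 = 0.106511.
Normalizing constant: 0.5·0.213022 + 0.5·0.00705906 = 0.110041.
P(1 | observation) = 0.106511 / 0.110041 = 0.967925.

0.968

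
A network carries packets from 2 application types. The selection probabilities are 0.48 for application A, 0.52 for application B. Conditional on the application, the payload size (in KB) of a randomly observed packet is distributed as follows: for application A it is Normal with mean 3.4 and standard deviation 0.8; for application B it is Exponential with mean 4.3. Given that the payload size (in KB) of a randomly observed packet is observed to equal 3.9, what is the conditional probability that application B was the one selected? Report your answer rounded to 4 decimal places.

Likelihoods f(3.9 | ·): A: 0.410201; B: 0.0938937.
Posterior ∝ prior × likelihood. Numerator for B: 0.52·0.0938937 = 0.0488247.
Normalizing constant: 0.48·0.410201 + 0.52·0.0938937 = 0.245721.
P(B | observation) = 0.0488247 / 0.245721 = 0.1987.

0.1987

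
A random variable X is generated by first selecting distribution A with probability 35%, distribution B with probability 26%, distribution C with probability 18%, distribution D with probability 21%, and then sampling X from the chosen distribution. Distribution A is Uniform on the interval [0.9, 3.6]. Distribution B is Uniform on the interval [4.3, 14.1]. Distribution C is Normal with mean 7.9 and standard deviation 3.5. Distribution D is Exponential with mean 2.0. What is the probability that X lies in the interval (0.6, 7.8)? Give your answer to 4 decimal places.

0.6788

Conditional on each component, P(0.6 < X < 7.8): A: 1; B: 0.357143; C: 0.470101; D: 0.720576.
By total probability, P(0.6 < X < 7.8) = 0.35·1 + 0.26·0.357143 + 0.18·0.470101 + 0.21·0.720576 = 0.678796.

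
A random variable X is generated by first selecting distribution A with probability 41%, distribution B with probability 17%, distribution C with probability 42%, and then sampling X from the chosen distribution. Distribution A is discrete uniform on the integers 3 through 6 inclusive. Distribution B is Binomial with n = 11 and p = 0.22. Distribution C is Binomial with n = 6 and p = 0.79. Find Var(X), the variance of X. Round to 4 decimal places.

1.9472

Per component, A: μ=4.5, E[X²]=21.5; B: μ=2.42, E[X²]=7.744; C: μ=4.74, E[X²]=23.463.
E[X] = 0.41·4.5 + 0.17·2.42 + 0.42·4.74 = 4.2472.
E[X²] = 0.41·21.5 + 0.17·7.744 + 0.42·23.463 = 19.9859.
Var(X) = E[X²] − (E[X])² = 19.9859 − 18.0387 = 1.94723.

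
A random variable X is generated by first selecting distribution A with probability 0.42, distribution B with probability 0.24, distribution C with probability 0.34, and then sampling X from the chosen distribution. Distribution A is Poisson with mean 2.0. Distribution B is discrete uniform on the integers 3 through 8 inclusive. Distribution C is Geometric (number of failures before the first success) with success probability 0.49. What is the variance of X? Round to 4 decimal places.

5.2509

Per component, A: μ=2, E[X²]=6; B: μ=5.5, E[X²]=33.1667; C: μ=1.04082, E[X²]=3.20741.
E[X] = 0.42·2 + 0.24·5.5 + 0.34·1.04082 = 2.51388.
E[X²] = 0.42·6 + 0.24·33.1667 + 0.34·3.20741 = 11.5705.
Var(X) = E[X²] − (E[X])² = 11.5705 − 6.31958 = 5.25094.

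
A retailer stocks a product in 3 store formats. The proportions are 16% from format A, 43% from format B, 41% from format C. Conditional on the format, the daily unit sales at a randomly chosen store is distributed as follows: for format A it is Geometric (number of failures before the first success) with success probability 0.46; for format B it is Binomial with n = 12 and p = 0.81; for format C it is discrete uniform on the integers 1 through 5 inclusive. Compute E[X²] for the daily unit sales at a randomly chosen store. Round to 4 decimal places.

For each component E[X²] = Var + (mean)², giving A: 3.93006; B: 96.3252; C: 11.
Overall E[X²] = 0.16·3.93006 + 0.43·96.3252 + 0.41·11 = 46.5586.

46.5586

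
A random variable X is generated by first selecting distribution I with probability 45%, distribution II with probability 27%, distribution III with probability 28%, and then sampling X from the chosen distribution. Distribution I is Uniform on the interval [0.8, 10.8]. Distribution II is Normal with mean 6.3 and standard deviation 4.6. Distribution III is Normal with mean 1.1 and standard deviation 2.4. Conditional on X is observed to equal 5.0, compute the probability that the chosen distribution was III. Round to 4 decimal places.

0.1555

Likelihoods f(5.0 | ·): I: 0.1; II: 0.0833315; III: 0.0443909.
Posterior ∝ prior × likelihood. Numerator for III: 0.28·0.0443909 = 0.0124295.
Normalizing constant: 0.45·0.1 + 0.27·0.0833315 + 0.28·0.0443909 = 0.079929.
P(III | observation) = 0.0124295 / 0.079929 = 0.155506.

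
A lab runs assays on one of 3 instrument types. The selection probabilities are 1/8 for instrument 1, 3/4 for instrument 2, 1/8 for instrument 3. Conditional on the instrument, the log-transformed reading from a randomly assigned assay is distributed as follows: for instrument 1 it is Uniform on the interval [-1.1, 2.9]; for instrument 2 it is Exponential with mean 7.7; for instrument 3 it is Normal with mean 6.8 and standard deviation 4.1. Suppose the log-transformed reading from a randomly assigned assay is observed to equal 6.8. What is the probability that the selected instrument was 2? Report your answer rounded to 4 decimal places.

0.7681

Likelihoods f(6.8 | ·): 1: 0; 2: 0.0537003; 3: 0.097303.
Posterior ∝ prior × likelihood. Numerator for 2: 0.75·0.0537003 = 0.0402752.
Normalizing constant: 0.125·0 + 0.75·0.0537003 + 0.125·0.097303 = 0.0524381.
P(2 | observation) = 0.0402752 / 0.0524381 = 0.768053.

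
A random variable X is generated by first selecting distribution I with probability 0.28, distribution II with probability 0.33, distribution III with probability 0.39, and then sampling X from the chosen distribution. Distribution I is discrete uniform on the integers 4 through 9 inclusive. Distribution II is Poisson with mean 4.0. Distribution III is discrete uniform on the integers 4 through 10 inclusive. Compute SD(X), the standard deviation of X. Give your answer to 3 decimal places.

2.337

Per component, I: μ=6.5, E[X²]=45.1667; II: μ=4, E[X²]=20; III: μ=7, E[X²]=53.
E[X] = 0.28·6.5 + 0.33·4 + 0.39·7 = 5.87.
E[X²] = 0.28·45.1667 + 0.33·20 + 0.39·53 = 39.9167.
Var(X) = E[X²] − (E[X])² = 39.9167 − 34.4569 = 5.45977.
SD(X) = √5.45977 = 2.33661.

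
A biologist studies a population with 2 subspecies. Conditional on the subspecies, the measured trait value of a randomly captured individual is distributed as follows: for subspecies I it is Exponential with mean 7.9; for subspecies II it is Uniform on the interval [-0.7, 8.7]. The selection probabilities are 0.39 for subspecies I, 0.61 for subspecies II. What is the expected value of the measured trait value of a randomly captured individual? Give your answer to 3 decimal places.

Component means — I: 7.9; II: 4.
E[X] = 0.39·7.9 + 0.61·4 = 5.521.

5.521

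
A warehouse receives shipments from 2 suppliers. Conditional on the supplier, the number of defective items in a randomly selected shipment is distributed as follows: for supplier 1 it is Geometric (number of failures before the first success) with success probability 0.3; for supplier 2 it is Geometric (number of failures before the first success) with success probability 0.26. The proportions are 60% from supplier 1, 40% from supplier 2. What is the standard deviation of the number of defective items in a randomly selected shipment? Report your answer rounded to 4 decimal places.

Per component, 1: μ=2.33333, E[X²]=13.2222; 2: μ=2.84615, E[X²]=19.0473.
E[X] = 0.6·2.33333 + 0.4·2.84615 = 2.53846.
E[X²] = 0.6·13.2222 + 0.4·19.0473 = 15.5523.
Var(X) = E[X²] − (E[X])² = 15.5523 − 6.44379 = 9.10848.
SD(X) = √9.10848 = 3.01803.

3.0180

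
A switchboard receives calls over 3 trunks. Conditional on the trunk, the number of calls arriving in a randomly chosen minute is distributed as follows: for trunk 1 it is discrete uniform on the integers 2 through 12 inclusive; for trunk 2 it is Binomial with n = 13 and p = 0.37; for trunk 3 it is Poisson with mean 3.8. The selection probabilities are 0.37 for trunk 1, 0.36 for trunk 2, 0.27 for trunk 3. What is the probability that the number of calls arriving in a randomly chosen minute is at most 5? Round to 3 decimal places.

0.593

Conditional on each trunk, P(X ≤ 5): 1: 0.363636; 2: 0.661175; 3: 0.815556.
By total probability, P(X ≤ 5) = 0.37·0.363636 + 0.36·0.661175 + 0.27·0.815556 = 0.592769.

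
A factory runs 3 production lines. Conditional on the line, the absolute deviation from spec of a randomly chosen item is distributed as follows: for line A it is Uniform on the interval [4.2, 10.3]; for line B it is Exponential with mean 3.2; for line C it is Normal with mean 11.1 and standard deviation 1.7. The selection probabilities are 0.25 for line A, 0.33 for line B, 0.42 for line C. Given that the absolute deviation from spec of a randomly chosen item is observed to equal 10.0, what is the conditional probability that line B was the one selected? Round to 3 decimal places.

0.036

Likelihoods f(10.0 | ·): A: 0.163934; B: 0.0137303; C: 0.190346.
Posterior ∝ prior × likelihood. Numerator for B: 0.33·0.0137303 = 0.004531.
Normalizing constant: 0.25·0.163934 + 0.33·0.0137303 + 0.42·0.190346 = 0.12546.
P(B | observation) = 0.004531 / 0.12546 = 0.036115.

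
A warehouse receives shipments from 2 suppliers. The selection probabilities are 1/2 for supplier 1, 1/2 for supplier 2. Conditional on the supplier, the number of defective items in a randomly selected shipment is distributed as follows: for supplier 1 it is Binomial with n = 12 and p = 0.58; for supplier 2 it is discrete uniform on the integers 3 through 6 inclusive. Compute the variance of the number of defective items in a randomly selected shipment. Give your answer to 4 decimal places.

Per component, 1: μ=6.96, E[X²]=51.3648; 2: μ=4.5, E[X²]=21.5.
E[X] = 0.5·6.96 + 0.5·4.5 = 5.73.
E[X²] = 0.5·51.3648 + 0.5·21.5 = 36.4324.
Var(X) = E[X²] − (E[X])² = 36.4324 − 32.8329 = 3.5995.

3.5995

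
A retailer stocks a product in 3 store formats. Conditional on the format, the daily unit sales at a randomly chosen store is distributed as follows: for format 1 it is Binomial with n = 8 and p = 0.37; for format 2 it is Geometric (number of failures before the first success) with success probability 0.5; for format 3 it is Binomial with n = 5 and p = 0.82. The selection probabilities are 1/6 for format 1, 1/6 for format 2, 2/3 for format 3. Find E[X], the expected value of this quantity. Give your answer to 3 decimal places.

Component means — 1: 2.96; 2: 1; 3: 4.1.
E[X] = 0.166667·2.96 + 0.166667·1 + 0.666667·4.1 = 3.39333.

3.393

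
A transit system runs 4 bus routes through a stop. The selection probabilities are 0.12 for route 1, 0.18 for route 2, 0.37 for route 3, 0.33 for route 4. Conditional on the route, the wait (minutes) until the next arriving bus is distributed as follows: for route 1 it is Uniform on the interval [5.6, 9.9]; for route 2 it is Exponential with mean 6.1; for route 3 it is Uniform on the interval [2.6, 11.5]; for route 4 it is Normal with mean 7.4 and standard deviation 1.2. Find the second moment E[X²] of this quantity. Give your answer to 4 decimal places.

60.1662

For each component E[X²] = Var + (mean)², giving 1: 61.6033; 2: 74.42; 3: 56.3033; 4: 56.2.
Overall E[X²] = 0.12·61.6033 + 0.18·74.42 + 0.37·56.3033 + 0.33·56.2 = 60.1662.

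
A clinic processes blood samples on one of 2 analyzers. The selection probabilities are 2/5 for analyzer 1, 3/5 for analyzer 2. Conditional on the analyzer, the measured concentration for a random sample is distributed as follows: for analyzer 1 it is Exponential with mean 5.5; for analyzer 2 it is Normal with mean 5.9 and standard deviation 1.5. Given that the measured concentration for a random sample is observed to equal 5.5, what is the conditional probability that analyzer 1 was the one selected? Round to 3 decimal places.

0.148

Likelihoods f(5.5 | ·): 1: 0.0668872; 2: 0.256671.
Posterior ∝ prior × likelihood. Numerator for 1: 0.4·0.0668872 = 0.0267549.
Normalizing constant: 0.4·0.0668872 + 0.6·0.256671 = 0.180758.
P(1 | observation) = 0.0267549 / 0.180758 = 0.148015.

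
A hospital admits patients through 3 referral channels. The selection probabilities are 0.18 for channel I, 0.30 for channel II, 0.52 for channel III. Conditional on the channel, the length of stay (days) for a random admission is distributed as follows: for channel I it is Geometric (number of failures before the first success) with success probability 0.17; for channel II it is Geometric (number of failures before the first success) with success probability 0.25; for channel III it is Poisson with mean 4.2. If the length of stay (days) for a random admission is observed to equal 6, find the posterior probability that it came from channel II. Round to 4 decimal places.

Likelihoods P(X=6 | ·): I: 0.0555799; II: 0.0444946; III: 0.114321.
Posterior ∝ prior × likelihood. Numerator for II: 0.3·0.0444946 = 0.0133484.
Normalizing constant: 0.18·0.0555799 + 0.3·0.0444946 + 0.52·0.114321 = 0.0827997.
P(II | observation) = 0.0133484 / 0.0827997 = 0.161213.

0.1612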